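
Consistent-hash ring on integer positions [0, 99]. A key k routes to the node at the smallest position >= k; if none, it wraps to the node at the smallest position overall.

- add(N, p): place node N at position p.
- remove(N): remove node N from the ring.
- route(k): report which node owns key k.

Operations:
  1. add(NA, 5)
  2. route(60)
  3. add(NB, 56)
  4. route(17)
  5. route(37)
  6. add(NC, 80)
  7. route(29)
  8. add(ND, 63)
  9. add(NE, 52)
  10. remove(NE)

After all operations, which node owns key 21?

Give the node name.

Op 1: add NA@5 -> ring=[5:NA]
Op 2: route key 60: none >= 60, wrap to smallest pos 5 -> NA
Op 3: add NB@56 -> ring=[5:NA,56:NB]
Op 4: route key 17: smallest pos >= 17 is 56 -> NB
Op 5: route key 37: smallest pos >= 37 is 56 -> NB
Op 6: add NC@80 -> ring=[5:NA,56:NB,80:NC]
Op 7: route key 29: smallest pos >= 29 is 56 -> NB
Op 8: add ND@63 -> ring=[5:NA,56:NB,63:ND,80:NC]
Op 9: add NE@52 -> ring=[5:NA,52:NE,56:NB,63:ND,80:NC]
Op 10: remove NE -> ring=[5:NA,56:NB,63:ND,80:NC]
Final route key 21: smallest pos >= 21 is 56 -> NB

Answer: NB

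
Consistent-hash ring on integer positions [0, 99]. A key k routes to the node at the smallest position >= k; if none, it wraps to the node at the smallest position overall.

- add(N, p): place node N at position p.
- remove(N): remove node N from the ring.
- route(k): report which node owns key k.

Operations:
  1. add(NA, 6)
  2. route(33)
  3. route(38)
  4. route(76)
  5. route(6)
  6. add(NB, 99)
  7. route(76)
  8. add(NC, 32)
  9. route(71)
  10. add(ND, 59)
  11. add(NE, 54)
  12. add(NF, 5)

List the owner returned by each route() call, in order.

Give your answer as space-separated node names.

Op 1: add NA@6 -> ring=[6:NA]
Op 2: route key 33: none >= 33, wrap to smallest pos 6 -> NA
Op 3: route key 38: none >= 38, wrap to smallest pos 6 -> NA
Op 4: route key 76: none >= 76, wrap to smallest pos 6 -> NA
Op 5: route key 6: smallest pos >= 6 is 6 -> NA
Op 6: add NB@99 -> ring=[6:NA,99:NB]
Op 7: route key 76: smallest pos >= 76 is 99 -> NB
Op 8: add NC@32 -> ring=[6:NA,32:NC,99:NB]
Op 9: route key 71: smallest pos >= 71 is 99 -> NB
Op 10: add ND@59 -> ring=[6:NA,32:NC,59:ND,99:NB]
Op 11: add NE@54 -> ring=[6:NA,32:NC,54:NE,59:ND,99:NB]
Op 12: add NF@5 -> ring=[5:NF,6:NA,32:NC,54:NE,59:ND,99:NB]

Answer: NA NA NA NA NB NB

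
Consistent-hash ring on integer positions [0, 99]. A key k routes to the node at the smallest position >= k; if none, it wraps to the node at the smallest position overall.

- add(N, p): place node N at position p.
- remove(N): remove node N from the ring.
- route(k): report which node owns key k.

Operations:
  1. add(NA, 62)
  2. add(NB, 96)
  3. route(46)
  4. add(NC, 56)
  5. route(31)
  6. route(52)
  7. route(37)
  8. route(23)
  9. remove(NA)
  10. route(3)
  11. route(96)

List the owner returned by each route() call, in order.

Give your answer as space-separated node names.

Answer: NA NC NC NC NC NC NB

Derivation:
Op 1: add NA@62 -> ring=[62:NA]
Op 2: add NB@96 -> ring=[62:NA,96:NB]
Op 3: route key 46: smallest pos >= 46 is 62 -> NA
Op 4: add NC@56 -> ring=[56:NC,62:NA,96:NB]
Op 5: route key 31: smallest pos >= 31 is 56 -> NC
Op 6: route key 52: smallest pos >= 52 is 56 -> NC
Op 7: route key 37: smallest pos >= 37 is 56 -> NC
Op 8: route key 23: smallest pos >= 23 is 56 -> NC
Op 9: remove NA -> ring=[56:NC,96:NB]
Op 10: route key 3: smallest pos >= 3 is 56 -> NC
Op 11: route key 96: smallest pos >= 96 is 96 -> NB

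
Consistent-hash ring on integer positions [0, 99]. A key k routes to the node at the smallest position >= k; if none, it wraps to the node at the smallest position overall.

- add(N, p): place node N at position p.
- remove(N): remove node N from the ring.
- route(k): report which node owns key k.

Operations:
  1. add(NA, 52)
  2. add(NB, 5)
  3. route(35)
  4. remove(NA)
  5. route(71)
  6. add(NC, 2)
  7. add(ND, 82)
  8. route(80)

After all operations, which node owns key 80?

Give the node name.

Answer: ND

Derivation:
Op 1: add NA@52 -> ring=[52:NA]
Op 2: add NB@5 -> ring=[5:NB,52:NA]
Op 3: route key 35: smallest pos >= 35 is 52 -> NA
Op 4: remove NA -> ring=[5:NB]
Op 5: route key 71: none >= 71, wrap to smallest pos 5 -> NB
Op 6: add NC@2 -> ring=[2:NC,5:NB]
Op 7: add ND@82 -> ring=[2:NC,5:NB,82:ND]
Op 8: route key 80: smallest pos >= 80 is 82 -> ND
Final route key 80: smallest pos >= 80 is 82 -> ND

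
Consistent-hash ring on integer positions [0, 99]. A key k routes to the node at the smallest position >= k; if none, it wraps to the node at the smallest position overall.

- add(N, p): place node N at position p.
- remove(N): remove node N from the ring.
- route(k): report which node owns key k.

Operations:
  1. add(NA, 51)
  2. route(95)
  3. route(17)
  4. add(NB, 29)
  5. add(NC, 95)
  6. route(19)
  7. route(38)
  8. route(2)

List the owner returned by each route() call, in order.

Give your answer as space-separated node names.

Answer: NA NA NB NA NB

Derivation:
Op 1: add NA@51 -> ring=[51:NA]
Op 2: route key 95: none >= 95, wrap to smallest pos 51 -> NA
Op 3: route key 17: smallest pos >= 17 is 51 -> NA
Op 4: add NB@29 -> ring=[29:NB,51:NA]
Op 5: add NC@95 -> ring=[29:NB,51:NA,95:NC]
Op 6: route key 19: smallest pos >= 19 is 29 -> NB
Op 7: route key 38: smallest pos >= 38 is 51 -> NA
Op 8: route key 2: smallest pos >= 2 is 29 -> NB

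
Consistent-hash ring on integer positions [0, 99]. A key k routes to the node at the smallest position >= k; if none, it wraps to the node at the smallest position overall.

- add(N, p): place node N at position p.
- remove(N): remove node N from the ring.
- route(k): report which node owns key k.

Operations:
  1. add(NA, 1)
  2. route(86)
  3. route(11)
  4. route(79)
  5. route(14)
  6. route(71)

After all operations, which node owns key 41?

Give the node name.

Op 1: add NA@1 -> ring=[1:NA]
Op 2: route key 86: none >= 86, wrap to smallest pos 1 -> NA
Op 3: route key 11: none >= 11, wrap to smallest pos 1 -> NA
Op 4: route key 79: none >= 79, wrap to smallest pos 1 -> NA
Op 5: route key 14: none >= 14, wrap to smallest pos 1 -> NA
Op 6: route key 71: none >= 71, wrap to smallest pos 1 -> NA
Final route key 41: none >= 41, wrap to smallest pos 1 -> NA

Answer: NA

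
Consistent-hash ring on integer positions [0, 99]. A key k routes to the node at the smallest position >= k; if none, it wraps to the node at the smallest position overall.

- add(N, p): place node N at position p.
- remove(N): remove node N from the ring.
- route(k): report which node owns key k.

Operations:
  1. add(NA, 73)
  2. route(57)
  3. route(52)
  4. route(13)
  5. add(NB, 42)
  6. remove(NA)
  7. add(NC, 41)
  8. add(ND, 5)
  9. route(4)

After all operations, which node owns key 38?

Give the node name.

Op 1: add NA@73 -> ring=[73:NA]
Op 2: route key 57: smallest pos >= 57 is 73 -> NA
Op 3: route key 52: smallest pos >= 52 is 73 -> NA
Op 4: route key 13: smallest pos >= 13 is 73 -> NA
Op 5: add NB@42 -> ring=[42:NB,73:NA]
Op 6: remove NA -> ring=[42:NB]
Op 7: add NC@41 -> ring=[41:NC,42:NB]
Op 8: add ND@5 -> ring=[5:ND,41:NC,42:NB]
Op 9: route key 4: smallest pos >= 4 is 5 -> ND
Final route key 38: smallest pos >= 38 is 41 -> NC

Answer: NC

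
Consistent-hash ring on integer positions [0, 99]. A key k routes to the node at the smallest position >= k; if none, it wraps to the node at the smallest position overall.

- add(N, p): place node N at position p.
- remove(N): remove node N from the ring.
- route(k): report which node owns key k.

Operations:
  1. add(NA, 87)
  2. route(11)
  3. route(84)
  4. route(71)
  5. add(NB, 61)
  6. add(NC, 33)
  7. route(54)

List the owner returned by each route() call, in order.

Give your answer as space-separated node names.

Op 1: add NA@87 -> ring=[87:NA]
Op 2: route key 11: smallest pos >= 11 is 87 -> NA
Op 3: route key 84: smallest pos >= 84 is 87 -> NA
Op 4: route key 71: smallest pos >= 71 is 87 -> NA
Op 5: add NB@61 -> ring=[61:NB,87:NA]
Op 6: add NC@33 -> ring=[33:NC,61:NB,87:NA]
Op 7: route key 54: smallest pos >= 54 is 61 -> NB

Answer: NA NA NA NB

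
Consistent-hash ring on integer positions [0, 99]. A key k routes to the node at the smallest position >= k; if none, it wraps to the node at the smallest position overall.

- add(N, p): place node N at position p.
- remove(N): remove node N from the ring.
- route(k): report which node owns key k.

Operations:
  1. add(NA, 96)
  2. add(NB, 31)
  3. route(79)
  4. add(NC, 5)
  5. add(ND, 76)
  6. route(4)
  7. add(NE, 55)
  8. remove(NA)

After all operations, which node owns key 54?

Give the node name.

Op 1: add NA@96 -> ring=[96:NA]
Op 2: add NB@31 -> ring=[31:NB,96:NA]
Op 3: route key 79: smallest pos >= 79 is 96 -> NA
Op 4: add NC@5 -> ring=[5:NC,31:NB,96:NA]
Op 5: add ND@76 -> ring=[5:NC,31:NB,76:ND,96:NA]
Op 6: route key 4: smallest pos >= 4 is 5 -> NC
Op 7: add NE@55 -> ring=[5:NC,31:NB,55:NE,76:ND,96:NA]
Op 8: remove NA -> ring=[5:NC,31:NB,55:NE,76:ND]
Final route key 54: smallest pos >= 54 is 55 -> NE

Answer: NE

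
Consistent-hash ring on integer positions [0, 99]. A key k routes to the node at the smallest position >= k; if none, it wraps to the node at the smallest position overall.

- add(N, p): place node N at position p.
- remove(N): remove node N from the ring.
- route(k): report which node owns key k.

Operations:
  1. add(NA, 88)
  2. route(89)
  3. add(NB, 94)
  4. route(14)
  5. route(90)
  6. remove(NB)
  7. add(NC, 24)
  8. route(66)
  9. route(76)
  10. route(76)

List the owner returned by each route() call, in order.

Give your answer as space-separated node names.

Op 1: add NA@88 -> ring=[88:NA]
Op 2: route key 89: none >= 89, wrap to smallest pos 88 -> NA
Op 3: add NB@94 -> ring=[88:NA,94:NB]
Op 4: route key 14: smallest pos >= 14 is 88 -> NA
Op 5: route key 90: smallest pos >= 90 is 94 -> NB
Op 6: remove NB -> ring=[88:NA]
Op 7: add NC@24 -> ring=[24:NC,88:NA]
Op 8: route key 66: smallest pos >= 66 is 88 -> NA
Op 9: route key 76: smallest pos >= 76 is 88 -> NA
Op 10: route key 76: smallest pos >= 76 is 88 -> NA

Answer: NA NA NB NA NA NA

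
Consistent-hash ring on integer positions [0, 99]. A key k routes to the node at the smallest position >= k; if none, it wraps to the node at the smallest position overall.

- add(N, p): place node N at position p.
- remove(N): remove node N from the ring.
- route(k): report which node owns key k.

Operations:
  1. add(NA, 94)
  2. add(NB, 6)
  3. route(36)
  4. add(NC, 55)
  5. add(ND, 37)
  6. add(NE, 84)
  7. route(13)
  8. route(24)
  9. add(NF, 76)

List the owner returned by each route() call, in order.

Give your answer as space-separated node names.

Op 1: add NA@94 -> ring=[94:NA]
Op 2: add NB@6 -> ring=[6:NB,94:NA]
Op 3: route key 36: smallest pos >= 36 is 94 -> NA
Op 4: add NC@55 -> ring=[6:NB,55:NC,94:NA]
Op 5: add ND@37 -> ring=[6:NB,37:ND,55:NC,94:NA]
Op 6: add NE@84 -> ring=[6:NB,37:ND,55:NC,84:NE,94:NA]
Op 7: route key 13: smallest pos >= 13 is 37 -> ND
Op 8: route key 24: smallest pos >= 24 is 37 -> ND
Op 9: add NF@76 -> ring=[6:NB,37:ND,55:NC,76:NF,84:NE,94:NA]

Answer: NA ND ND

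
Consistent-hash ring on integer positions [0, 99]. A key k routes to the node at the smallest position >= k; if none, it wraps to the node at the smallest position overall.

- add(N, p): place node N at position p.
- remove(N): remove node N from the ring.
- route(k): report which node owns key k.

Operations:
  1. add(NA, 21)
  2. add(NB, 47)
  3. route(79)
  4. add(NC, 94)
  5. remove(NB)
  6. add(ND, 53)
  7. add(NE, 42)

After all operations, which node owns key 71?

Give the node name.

Op 1: add NA@21 -> ring=[21:NA]
Op 2: add NB@47 -> ring=[21:NA,47:NB]
Op 3: route key 79: none >= 79, wrap to smallest pos 21 -> NA
Op 4: add NC@94 -> ring=[21:NA,47:NB,94:NC]
Op 5: remove NB -> ring=[21:NA,94:NC]
Op 6: add ND@53 -> ring=[21:NA,53:ND,94:NC]
Op 7: add NE@42 -> ring=[21:NA,42:NE,53:ND,94:NC]
Final route key 71: smallest pos >= 71 is 94 -> NC

Answer: NC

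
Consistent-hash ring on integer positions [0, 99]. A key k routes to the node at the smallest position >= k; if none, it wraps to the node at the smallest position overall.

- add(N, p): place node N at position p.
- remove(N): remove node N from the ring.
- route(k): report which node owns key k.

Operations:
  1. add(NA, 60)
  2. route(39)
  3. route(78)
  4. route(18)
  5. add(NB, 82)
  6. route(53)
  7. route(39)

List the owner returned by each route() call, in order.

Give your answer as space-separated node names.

Answer: NA NA NA NA NA

Derivation:
Op 1: add NA@60 -> ring=[60:NA]
Op 2: route key 39: smallest pos >= 39 is 60 -> NA
Op 3: route key 78: none >= 78, wrap to smallest pos 60 -> NA
Op 4: route key 18: smallest pos >= 18 is 60 -> NA
Op 5: add NB@82 -> ring=[60:NA,82:NB]
Op 6: route key 53: smallest pos >= 53 is 60 -> NA
Op 7: route key 39: smallest pos >= 39 is 60 -> NA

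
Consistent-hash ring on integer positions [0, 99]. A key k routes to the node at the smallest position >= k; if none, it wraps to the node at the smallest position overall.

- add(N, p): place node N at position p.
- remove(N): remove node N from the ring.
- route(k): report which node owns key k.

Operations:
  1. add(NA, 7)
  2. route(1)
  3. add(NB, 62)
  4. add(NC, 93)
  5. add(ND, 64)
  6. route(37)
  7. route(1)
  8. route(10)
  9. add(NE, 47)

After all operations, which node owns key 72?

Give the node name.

Answer: NC

Derivation:
Op 1: add NA@7 -> ring=[7:NA]
Op 2: route key 1: smallest pos >= 1 is 7 -> NA
Op 3: add NB@62 -> ring=[7:NA,62:NB]
Op 4: add NC@93 -> ring=[7:NA,62:NB,93:NC]
Op 5: add ND@64 -> ring=[7:NA,62:NB,64:ND,93:NC]
Op 6: route key 37: smallest pos >= 37 is 62 -> NB
Op 7: route key 1: smallest pos >= 1 is 7 -> NA
Op 8: route key 10: smallest pos >= 10 is 62 -> NB
Op 9: add NE@47 -> ring=[7:NA,47:NE,62:NB,64:ND,93:NC]
Final route key 72: smallest pos >= 72 is 93 -> NC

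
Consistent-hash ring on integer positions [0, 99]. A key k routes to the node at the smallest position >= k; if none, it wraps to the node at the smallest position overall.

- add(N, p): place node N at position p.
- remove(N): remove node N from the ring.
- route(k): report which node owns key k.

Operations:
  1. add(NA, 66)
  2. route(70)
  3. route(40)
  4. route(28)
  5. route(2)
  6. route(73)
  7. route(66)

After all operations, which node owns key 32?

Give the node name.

Op 1: add NA@66 -> ring=[66:NA]
Op 2: route key 70: none >= 70, wrap to smallest pos 66 -> NA
Op 3: route key 40: smallest pos >= 40 is 66 -> NA
Op 4: route key 28: smallest pos >= 28 is 66 -> NA
Op 5: route key 2: smallest pos >= 2 is 66 -> NA
Op 6: route key 73: none >= 73, wrap to smallest pos 66 -> NA
Op 7: route key 66: smallest pos >= 66 is 66 -> NA
Final route key 32: smallest pos >= 32 is 66 -> NA

Answer: NA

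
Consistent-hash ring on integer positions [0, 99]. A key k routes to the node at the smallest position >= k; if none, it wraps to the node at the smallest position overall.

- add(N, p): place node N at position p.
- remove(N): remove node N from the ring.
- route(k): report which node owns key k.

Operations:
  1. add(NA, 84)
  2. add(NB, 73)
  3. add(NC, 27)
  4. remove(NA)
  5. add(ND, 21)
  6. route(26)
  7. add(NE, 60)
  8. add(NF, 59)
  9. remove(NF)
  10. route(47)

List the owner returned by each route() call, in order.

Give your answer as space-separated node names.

Op 1: add NA@84 -> ring=[84:NA]
Op 2: add NB@73 -> ring=[73:NB,84:NA]
Op 3: add NC@27 -> ring=[27:NC,73:NB,84:NA]
Op 4: remove NA -> ring=[27:NC,73:NB]
Op 5: add ND@21 -> ring=[21:ND,27:NC,73:NB]
Op 6: route key 26: smallest pos >= 26 is 27 -> NC
Op 7: add NE@60 -> ring=[21:ND,27:NC,60:NE,73:NB]
Op 8: add NF@59 -> ring=[21:ND,27:NC,59:NF,60:NE,73:NB]
Op 9: remove NF -> ring=[21:ND,27:NC,60:NE,73:NB]
Op 10: route key 47: smallest pos >= 47 is 60 -> NE

Answer: NC NE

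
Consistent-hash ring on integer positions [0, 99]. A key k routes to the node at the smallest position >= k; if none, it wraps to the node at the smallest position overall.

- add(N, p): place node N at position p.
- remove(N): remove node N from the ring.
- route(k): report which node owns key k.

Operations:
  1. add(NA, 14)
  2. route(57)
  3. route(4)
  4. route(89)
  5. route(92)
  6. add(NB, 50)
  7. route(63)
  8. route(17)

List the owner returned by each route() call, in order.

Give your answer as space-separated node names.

Answer: NA NA NA NA NA NB

Derivation:
Op 1: add NA@14 -> ring=[14:NA]
Op 2: route key 57: none >= 57, wrap to smallest pos 14 -> NA
Op 3: route key 4: smallest pos >= 4 is 14 -> NA
Op 4: route key 89: none >= 89, wrap to smallest pos 14 -> NA
Op 5: route key 92: none >= 92, wrap to smallest pos 14 -> NA
Op 6: add NB@50 -> ring=[14:NA,50:NB]
Op 7: route key 63: none >= 63, wrap to smallest pos 14 -> NA
Op 8: route key 17: smallest pos >= 17 is 50 -> NB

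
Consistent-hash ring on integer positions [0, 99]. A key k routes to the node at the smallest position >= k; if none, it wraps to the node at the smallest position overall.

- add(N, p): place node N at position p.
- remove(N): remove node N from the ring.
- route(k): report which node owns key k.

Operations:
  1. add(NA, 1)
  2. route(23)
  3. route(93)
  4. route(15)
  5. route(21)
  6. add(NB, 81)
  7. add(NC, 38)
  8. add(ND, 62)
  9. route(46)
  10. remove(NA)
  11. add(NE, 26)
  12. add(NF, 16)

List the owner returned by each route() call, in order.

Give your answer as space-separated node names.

Op 1: add NA@1 -> ring=[1:NA]
Op 2: route key 23: none >= 23, wrap to smallest pos 1 -> NA
Op 3: route key 93: none >= 93, wrap to smallest pos 1 -> NA
Op 4: route key 15: none >= 15, wrap to smallest pos 1 -> NA
Op 5: route key 21: none >= 21, wrap to smallest pos 1 -> NA
Op 6: add NB@81 -> ring=[1:NA,81:NB]
Op 7: add NC@38 -> ring=[1:NA,38:NC,81:NB]
Op 8: add ND@62 -> ring=[1:NA,38:NC,62:ND,81:NB]
Op 9: route key 46: smallest pos >= 46 is 62 -> ND
Op 10: remove NA -> ring=[38:NC,62:ND,81:NB]
Op 11: add NE@26 -> ring=[26:NE,38:NC,62:ND,81:NB]
Op 12: add NF@16 -> ring=[16:NF,26:NE,38:NC,62:ND,81:NB]

Answer: NA NA NA NA ND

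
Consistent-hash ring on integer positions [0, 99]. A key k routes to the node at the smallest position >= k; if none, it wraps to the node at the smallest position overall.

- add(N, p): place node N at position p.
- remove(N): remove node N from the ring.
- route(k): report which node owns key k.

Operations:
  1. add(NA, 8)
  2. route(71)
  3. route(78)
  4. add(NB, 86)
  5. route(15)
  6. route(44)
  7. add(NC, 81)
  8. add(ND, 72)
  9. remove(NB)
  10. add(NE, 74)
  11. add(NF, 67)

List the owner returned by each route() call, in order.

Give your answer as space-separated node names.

Answer: NA NA NB NB

Derivation:
Op 1: add NA@8 -> ring=[8:NA]
Op 2: route key 71: none >= 71, wrap to smallest pos 8 -> NA
Op 3: route key 78: none >= 78, wrap to smallest pos 8 -> NA
Op 4: add NB@86 -> ring=[8:NA,86:NB]
Op 5: route key 15: smallest pos >= 15 is 86 -> NB
Op 6: route key 44: smallest pos >= 44 is 86 -> NB
Op 7: add NC@81 -> ring=[8:NA,81:NC,86:NB]
Op 8: add ND@72 -> ring=[8:NA,72:ND,81:NC,86:NB]
Op 9: remove NB -> ring=[8:NA,72:ND,81:NC]
Op 10: add NE@74 -> ring=[8:NA,72:ND,74:NE,81:NC]
Op 11: add NF@67 -> ring=[8:NA,67:NF,72:ND,74:NE,81:NC]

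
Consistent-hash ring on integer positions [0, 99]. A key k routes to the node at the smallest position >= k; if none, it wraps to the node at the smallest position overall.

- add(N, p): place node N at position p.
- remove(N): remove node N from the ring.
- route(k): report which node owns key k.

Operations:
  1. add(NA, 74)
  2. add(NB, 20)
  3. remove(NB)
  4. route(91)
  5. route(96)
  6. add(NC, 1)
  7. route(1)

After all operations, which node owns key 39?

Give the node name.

Answer: NA

Derivation:
Op 1: add NA@74 -> ring=[74:NA]
Op 2: add NB@20 -> ring=[20:NB,74:NA]
Op 3: remove NB -> ring=[74:NA]
Op 4: route key 91: none >= 91, wrap to smallest pos 74 -> NA
Op 5: route key 96: none >= 96, wrap to smallest pos 74 -> NA
Op 6: add NC@1 -> ring=[1:NC,74:NA]
Op 7: route key 1: smallest pos >= 1 is 1 -> NC
Final route key 39: smallest pos >= 39 is 74 -> NA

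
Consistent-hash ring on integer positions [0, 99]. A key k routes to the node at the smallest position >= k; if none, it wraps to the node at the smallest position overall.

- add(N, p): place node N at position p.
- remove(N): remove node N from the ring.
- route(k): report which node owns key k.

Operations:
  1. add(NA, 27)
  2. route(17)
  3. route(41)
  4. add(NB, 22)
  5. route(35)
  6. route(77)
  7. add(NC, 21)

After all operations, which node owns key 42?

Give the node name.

Op 1: add NA@27 -> ring=[27:NA]
Op 2: route key 17: smallest pos >= 17 is 27 -> NA
Op 3: route key 41: none >= 41, wrap to smallest pos 27 -> NA
Op 4: add NB@22 -> ring=[22:NB,27:NA]
Op 5: route key 35: none >= 35, wrap to smallest pos 22 -> NB
Op 6: route key 77: none >= 77, wrap to smallest pos 22 -> NB
Op 7: add NC@21 -> ring=[21:NC,22:NB,27:NA]
Final route key 42: none >= 42, wrap to smallest pos 21 -> NC

Answer: NC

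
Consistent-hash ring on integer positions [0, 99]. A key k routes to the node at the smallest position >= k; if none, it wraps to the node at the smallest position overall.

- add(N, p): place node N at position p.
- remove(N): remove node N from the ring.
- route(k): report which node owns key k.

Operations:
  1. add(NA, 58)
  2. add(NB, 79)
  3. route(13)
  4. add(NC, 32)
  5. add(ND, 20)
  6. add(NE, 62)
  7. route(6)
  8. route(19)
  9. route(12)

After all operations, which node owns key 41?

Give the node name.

Op 1: add NA@58 -> ring=[58:NA]
Op 2: add NB@79 -> ring=[58:NA,79:NB]
Op 3: route key 13: smallest pos >= 13 is 58 -> NA
Op 4: add NC@32 -> ring=[32:NC,58:NA,79:NB]
Op 5: add ND@20 -> ring=[20:ND,32:NC,58:NA,79:NB]
Op 6: add NE@62 -> ring=[20:ND,32:NC,58:NA,62:NE,79:NB]
Op 7: route key 6: smallest pos >= 6 is 20 -> ND
Op 8: route key 19: smallest pos >= 19 is 20 -> ND
Op 9: route key 12: smallest pos >= 12 is 20 -> ND
Final route key 41: smallest pos >= 41 is 58 -> NA

Answer: NA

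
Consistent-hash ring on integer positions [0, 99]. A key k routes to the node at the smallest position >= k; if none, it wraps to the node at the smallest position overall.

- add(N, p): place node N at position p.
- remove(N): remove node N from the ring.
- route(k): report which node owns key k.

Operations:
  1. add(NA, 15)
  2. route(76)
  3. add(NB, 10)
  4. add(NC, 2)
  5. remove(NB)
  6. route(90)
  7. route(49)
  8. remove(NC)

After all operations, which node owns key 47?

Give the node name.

Op 1: add NA@15 -> ring=[15:NA]
Op 2: route key 76: none >= 76, wrap to smallest pos 15 -> NA
Op 3: add NB@10 -> ring=[10:NB,15:NA]
Op 4: add NC@2 -> ring=[2:NC,10:NB,15:NA]
Op 5: remove NB -> ring=[2:NC,15:NA]
Op 6: route key 90: none >= 90, wrap to smallest pos 2 -> NC
Op 7: route key 49: none >= 49, wrap to smallest pos 2 -> NC
Op 8: remove NC -> ring=[15:NA]
Final route key 47: none >= 47, wrap to smallest pos 15 -> NA

Answer: NA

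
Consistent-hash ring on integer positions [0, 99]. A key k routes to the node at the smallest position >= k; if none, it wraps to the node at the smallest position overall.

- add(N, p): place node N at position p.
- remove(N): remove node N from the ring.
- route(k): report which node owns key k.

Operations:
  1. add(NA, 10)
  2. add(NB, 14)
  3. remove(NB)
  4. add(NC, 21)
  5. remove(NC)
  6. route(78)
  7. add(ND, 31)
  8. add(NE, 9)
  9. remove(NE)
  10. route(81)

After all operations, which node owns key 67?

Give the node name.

Op 1: add NA@10 -> ring=[10:NA]
Op 2: add NB@14 -> ring=[10:NA,14:NB]
Op 3: remove NB -> ring=[10:NA]
Op 4: add NC@21 -> ring=[10:NA,21:NC]
Op 5: remove NC -> ring=[10:NA]
Op 6: route key 78: none >= 78, wrap to smallest pos 10 -> NA
Op 7: add ND@31 -> ring=[10:NA,31:ND]
Op 8: add NE@9 -> ring=[9:NE,10:NA,31:ND]
Op 9: remove NE -> ring=[10:NA,31:ND]
Op 10: route key 81: none >= 81, wrap to smallest pos 10 -> NA
Final route key 67: none >= 67, wrap to smallest pos 10 -> NA

Answer: NA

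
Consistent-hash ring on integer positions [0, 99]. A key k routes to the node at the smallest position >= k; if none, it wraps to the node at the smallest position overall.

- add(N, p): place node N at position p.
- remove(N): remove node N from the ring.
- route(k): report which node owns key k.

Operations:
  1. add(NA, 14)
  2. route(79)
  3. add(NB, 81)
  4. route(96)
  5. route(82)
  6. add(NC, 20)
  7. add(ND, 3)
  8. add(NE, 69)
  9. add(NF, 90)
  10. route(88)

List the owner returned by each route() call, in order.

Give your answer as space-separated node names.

Answer: NA NA NA NF

Derivation:
Op 1: add NA@14 -> ring=[14:NA]
Op 2: route key 79: none >= 79, wrap to smallest pos 14 -> NA
Op 3: add NB@81 -> ring=[14:NA,81:NB]
Op 4: route key 96: none >= 96, wrap to smallest pos 14 -> NA
Op 5: route key 82: none >= 82, wrap to smallest pos 14 -> NA
Op 6: add NC@20 -> ring=[14:NA,20:NC,81:NB]
Op 7: add ND@3 -> ring=[3:ND,14:NA,20:NC,81:NB]
Op 8: add NE@69 -> ring=[3:ND,14:NA,20:NC,69:NE,81:NB]
Op 9: add NF@90 -> ring=[3:ND,14:NA,20:NC,69:NE,81:NB,90:NF]
Op 10: route key 88: smallest pos >= 88 is 90 -> NF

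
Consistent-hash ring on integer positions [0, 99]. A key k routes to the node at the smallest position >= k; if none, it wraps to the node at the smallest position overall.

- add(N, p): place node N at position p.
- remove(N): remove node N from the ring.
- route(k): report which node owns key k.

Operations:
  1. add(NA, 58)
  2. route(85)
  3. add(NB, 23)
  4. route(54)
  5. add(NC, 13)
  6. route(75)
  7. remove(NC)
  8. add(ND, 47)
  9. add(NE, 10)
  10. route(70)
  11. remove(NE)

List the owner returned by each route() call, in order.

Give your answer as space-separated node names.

Op 1: add NA@58 -> ring=[58:NA]
Op 2: route key 85: none >= 85, wrap to smallest pos 58 -> NA
Op 3: add NB@23 -> ring=[23:NB,58:NA]
Op 4: route key 54: smallest pos >= 54 is 58 -> NA
Op 5: add NC@13 -> ring=[13:NC,23:NB,58:NA]
Op 6: route key 75: none >= 75, wrap to smallest pos 13 -> NC
Op 7: remove NC -> ring=[23:NB,58:NA]
Op 8: add ND@47 -> ring=[23:NB,47:ND,58:NA]
Op 9: add NE@10 -> ring=[10:NE,23:NB,47:ND,58:NA]
Op 10: route key 70: none >= 70, wrap to smallest pos 10 -> NE
Op 11: remove NE -> ring=[23:NB,47:ND,58:NA]

Answer: NA NA NC NE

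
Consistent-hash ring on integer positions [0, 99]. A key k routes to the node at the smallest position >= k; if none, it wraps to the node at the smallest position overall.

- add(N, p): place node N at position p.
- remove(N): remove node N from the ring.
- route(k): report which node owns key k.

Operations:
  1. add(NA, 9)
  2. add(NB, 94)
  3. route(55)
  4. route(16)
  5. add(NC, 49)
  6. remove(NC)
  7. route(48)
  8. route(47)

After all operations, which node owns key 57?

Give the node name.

Op 1: add NA@9 -> ring=[9:NA]
Op 2: add NB@94 -> ring=[9:NA,94:NB]
Op 3: route key 55: smallest pos >= 55 is 94 -> NB
Op 4: route key 16: smallest pos >= 16 is 94 -> NB
Op 5: add NC@49 -> ring=[9:NA,49:NC,94:NB]
Op 6: remove NC -> ring=[9:NA,94:NB]
Op 7: route key 48: smallest pos >= 48 is 94 -> NB
Op 8: route key 47: smallest pos >= 47 is 94 -> NB
Final route key 57: smallest pos >= 57 is 94 -> NB

Answer: NB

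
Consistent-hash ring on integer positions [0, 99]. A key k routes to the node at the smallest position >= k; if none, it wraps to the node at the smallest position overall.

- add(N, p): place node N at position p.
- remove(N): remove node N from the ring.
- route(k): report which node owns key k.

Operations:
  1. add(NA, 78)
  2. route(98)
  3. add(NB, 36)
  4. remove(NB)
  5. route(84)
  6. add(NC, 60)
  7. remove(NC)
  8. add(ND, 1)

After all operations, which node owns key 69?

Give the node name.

Op 1: add NA@78 -> ring=[78:NA]
Op 2: route key 98: none >= 98, wrap to smallest pos 78 -> NA
Op 3: add NB@36 -> ring=[36:NB,78:NA]
Op 4: remove NB -> ring=[78:NA]
Op 5: route key 84: none >= 84, wrap to smallest pos 78 -> NA
Op 6: add NC@60 -> ring=[60:NC,78:NA]
Op 7: remove NC -> ring=[78:NA]
Op 8: add ND@1 -> ring=[1:ND,78:NA]
Final route key 69: smallest pos >= 69 is 78 -> NA

Answer: NA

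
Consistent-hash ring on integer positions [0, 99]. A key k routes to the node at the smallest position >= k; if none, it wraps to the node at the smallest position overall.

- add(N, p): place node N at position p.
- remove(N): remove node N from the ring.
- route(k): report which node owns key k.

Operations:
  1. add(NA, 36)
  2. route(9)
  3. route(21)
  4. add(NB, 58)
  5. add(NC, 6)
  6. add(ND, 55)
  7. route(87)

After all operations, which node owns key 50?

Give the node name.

Op 1: add NA@36 -> ring=[36:NA]
Op 2: route key 9: smallest pos >= 9 is 36 -> NA
Op 3: route key 21: smallest pos >= 21 is 36 -> NA
Op 4: add NB@58 -> ring=[36:NA,58:NB]
Op 5: add NC@6 -> ring=[6:NC,36:NA,58:NB]
Op 6: add ND@55 -> ring=[6:NC,36:NA,55:ND,58:NB]
Op 7: route key 87: none >= 87, wrap to smallest pos 6 -> NC
Final route key 50: smallest pos >= 50 is 55 -> ND

Answer: ND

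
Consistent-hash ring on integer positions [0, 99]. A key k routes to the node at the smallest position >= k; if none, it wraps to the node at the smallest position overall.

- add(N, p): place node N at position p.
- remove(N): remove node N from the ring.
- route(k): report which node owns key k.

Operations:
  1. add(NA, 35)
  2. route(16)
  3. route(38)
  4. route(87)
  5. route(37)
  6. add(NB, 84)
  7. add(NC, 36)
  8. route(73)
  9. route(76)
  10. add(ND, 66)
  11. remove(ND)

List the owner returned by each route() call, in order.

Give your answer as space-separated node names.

Op 1: add NA@35 -> ring=[35:NA]
Op 2: route key 16: smallest pos >= 16 is 35 -> NA
Op 3: route key 38: none >= 38, wrap to smallest pos 35 -> NA
Op 4: route key 87: none >= 87, wrap to smallest pos 35 -> NA
Op 5: route key 37: none >= 37, wrap to smallest pos 35 -> NA
Op 6: add NB@84 -> ring=[35:NA,84:NB]
Op 7: add NC@36 -> ring=[35:NA,36:NC,84:NB]
Op 8: route key 73: smallest pos >= 73 is 84 -> NB
Op 9: route key 76: smallest pos >= 76 is 84 -> NB
Op 10: add ND@66 -> ring=[35:NA,36:NC,66:ND,84:NB]
Op 11: remove ND -> ring=[35:NA,36:NC,84:NB]

Answer: NA NA NA NA NB NB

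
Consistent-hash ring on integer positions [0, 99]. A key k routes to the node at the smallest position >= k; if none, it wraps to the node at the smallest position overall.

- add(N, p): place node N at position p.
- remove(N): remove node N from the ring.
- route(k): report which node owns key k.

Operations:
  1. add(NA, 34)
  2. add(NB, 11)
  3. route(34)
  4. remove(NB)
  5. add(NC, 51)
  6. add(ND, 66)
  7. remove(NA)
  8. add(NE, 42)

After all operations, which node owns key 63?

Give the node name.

Answer: ND

Derivation:
Op 1: add NA@34 -> ring=[34:NA]
Op 2: add NB@11 -> ring=[11:NB,34:NA]
Op 3: route key 34: smallest pos >= 34 is 34 -> NA
Op 4: remove NB -> ring=[34:NA]
Op 5: add NC@51 -> ring=[34:NA,51:NC]
Op 6: add ND@66 -> ring=[34:NA,51:NC,66:ND]
Op 7: remove NA -> ring=[51:NC,66:ND]
Op 8: add NE@42 -> ring=[42:NE,51:NC,66:ND]
Final route key 63: smallest pos >= 63 is 66 -> ND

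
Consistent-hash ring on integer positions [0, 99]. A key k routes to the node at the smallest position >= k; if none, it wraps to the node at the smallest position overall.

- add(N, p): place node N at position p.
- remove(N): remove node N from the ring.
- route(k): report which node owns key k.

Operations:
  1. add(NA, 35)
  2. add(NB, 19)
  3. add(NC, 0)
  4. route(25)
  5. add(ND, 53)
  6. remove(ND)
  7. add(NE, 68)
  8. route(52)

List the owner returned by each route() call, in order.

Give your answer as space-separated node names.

Answer: NA NE

Derivation:
Op 1: add NA@35 -> ring=[35:NA]
Op 2: add NB@19 -> ring=[19:NB,35:NA]
Op 3: add NC@0 -> ring=[0:NC,19:NB,35:NA]
Op 4: route key 25: smallest pos >= 25 is 35 -> NA
Op 5: add ND@53 -> ring=[0:NC,19:NB,35:NA,53:ND]
Op 6: remove ND -> ring=[0:NC,19:NB,35:NA]
Op 7: add NE@68 -> ring=[0:NC,19:NB,35:NA,68:NE]
Op 8: route key 52: smallest pos >= 52 is 68 -> NE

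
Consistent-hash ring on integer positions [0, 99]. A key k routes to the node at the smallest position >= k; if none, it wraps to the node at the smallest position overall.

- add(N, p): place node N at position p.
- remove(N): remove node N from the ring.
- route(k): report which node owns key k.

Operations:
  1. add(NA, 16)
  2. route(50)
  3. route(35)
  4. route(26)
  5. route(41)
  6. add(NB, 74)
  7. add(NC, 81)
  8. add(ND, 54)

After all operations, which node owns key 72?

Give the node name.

Answer: NB

Derivation:
Op 1: add NA@16 -> ring=[16:NA]
Op 2: route key 50: none >= 50, wrap to smallest pos 16 -> NA
Op 3: route key 35: none >= 35, wrap to smallest pos 16 -> NA
Op 4: route key 26: none >= 26, wrap to smallest pos 16 -> NA
Op 5: route key 41: none >= 41, wrap to smallest pos 16 -> NA
Op 6: add NB@74 -> ring=[16:NA,74:NB]
Op 7: add NC@81 -> ring=[16:NA,74:NB,81:NC]
Op 8: add ND@54 -> ring=[16:NA,54:ND,74:NB,81:NC]
Final route key 72: smallest pos >= 72 is 74 -> NB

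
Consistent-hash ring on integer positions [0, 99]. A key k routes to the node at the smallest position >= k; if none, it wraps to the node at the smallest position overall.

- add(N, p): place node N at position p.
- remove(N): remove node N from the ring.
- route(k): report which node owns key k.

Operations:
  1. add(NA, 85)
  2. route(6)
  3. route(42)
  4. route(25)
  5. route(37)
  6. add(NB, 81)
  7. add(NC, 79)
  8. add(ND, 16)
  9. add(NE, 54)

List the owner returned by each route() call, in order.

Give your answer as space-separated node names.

Op 1: add NA@85 -> ring=[85:NA]
Op 2: route key 6: smallest pos >= 6 is 85 -> NA
Op 3: route key 42: smallest pos >= 42 is 85 -> NA
Op 4: route key 25: smallest pos >= 25 is 85 -> NA
Op 5: route key 37: smallest pos >= 37 is 85 -> NA
Op 6: add NB@81 -> ring=[81:NB,85:NA]
Op 7: add NC@79 -> ring=[79:NC,81:NB,85:NA]
Op 8: add ND@16 -> ring=[16:ND,79:NC,81:NB,85:NA]
Op 9: add NE@54 -> ring=[16:ND,54:NE,79:NC,81:NB,85:NA]

Answer: NA NA NA NA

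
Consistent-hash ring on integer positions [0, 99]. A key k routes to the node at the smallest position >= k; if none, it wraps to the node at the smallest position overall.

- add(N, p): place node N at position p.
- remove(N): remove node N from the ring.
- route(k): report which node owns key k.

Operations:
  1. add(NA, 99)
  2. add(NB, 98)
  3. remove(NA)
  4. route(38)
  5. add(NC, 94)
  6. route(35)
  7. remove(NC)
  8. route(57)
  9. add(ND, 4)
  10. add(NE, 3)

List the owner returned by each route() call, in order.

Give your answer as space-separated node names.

Answer: NB NC NB

Derivation:
Op 1: add NA@99 -> ring=[99:NA]
Op 2: add NB@98 -> ring=[98:NB,99:NA]
Op 3: remove NA -> ring=[98:NB]
Op 4: route key 38: smallest pos >= 38 is 98 -> NB
Op 5: add NC@94 -> ring=[94:NC,98:NB]
Op 6: route key 35: smallest pos >= 35 is 94 -> NC
Op 7: remove NC -> ring=[98:NB]
Op 8: route key 57: smallest pos >= 57 is 98 -> NB
Op 9: add ND@4 -> ring=[4:ND,98:NB]
Op 10: add NE@3 -> ring=[3:NE,4:ND,98:NB]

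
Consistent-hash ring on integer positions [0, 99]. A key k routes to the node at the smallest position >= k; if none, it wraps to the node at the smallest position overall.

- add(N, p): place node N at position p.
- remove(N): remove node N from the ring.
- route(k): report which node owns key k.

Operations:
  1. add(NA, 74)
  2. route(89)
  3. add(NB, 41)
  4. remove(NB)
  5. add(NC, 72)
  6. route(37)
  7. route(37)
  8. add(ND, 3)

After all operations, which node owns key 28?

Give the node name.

Op 1: add NA@74 -> ring=[74:NA]
Op 2: route key 89: none >= 89, wrap to smallest pos 74 -> NA
Op 3: add NB@41 -> ring=[41:NB,74:NA]
Op 4: remove NB -> ring=[74:NA]
Op 5: add NC@72 -> ring=[72:NC,74:NA]
Op 6: route key 37: smallest pos >= 37 is 72 -> NC
Op 7: route key 37: smallest pos >= 37 is 72 -> NC
Op 8: add ND@3 -> ring=[3:ND,72:NC,74:NA]
Final route key 28: smallest pos >= 28 is 72 -> NC

Answer: NC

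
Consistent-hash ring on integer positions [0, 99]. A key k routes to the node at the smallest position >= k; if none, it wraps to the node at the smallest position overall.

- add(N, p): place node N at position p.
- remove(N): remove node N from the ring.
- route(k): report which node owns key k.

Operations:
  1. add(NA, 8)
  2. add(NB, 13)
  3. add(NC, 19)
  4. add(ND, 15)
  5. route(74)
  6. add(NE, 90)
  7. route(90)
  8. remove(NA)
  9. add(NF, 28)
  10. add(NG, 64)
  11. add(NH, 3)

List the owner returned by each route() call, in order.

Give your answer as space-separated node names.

Answer: NA NE

Derivation:
Op 1: add NA@8 -> ring=[8:NA]
Op 2: add NB@13 -> ring=[8:NA,13:NB]
Op 3: add NC@19 -> ring=[8:NA,13:NB,19:NC]
Op 4: add ND@15 -> ring=[8:NA,13:NB,15:ND,19:NC]
Op 5: route key 74: none >= 74, wrap to smallest pos 8 -> NA
Op 6: add NE@90 -> ring=[8:NA,13:NB,15:ND,19:NC,90:NE]
Op 7: route key 90: smallest pos >= 90 is 90 -> NE
Op 8: remove NA -> ring=[13:NB,15:ND,19:NC,90:NE]
Op 9: add NF@28 -> ring=[13:NB,15:ND,19:NC,28:NF,90:NE]
Op 10: add NG@64 -> ring=[13:NB,15:ND,19:NC,28:NF,64:NG,90:NE]
Op 11: add NH@3 -> ring=[3:NH,13:NB,15:ND,19:NC,28:NF,64:NG,90:NE]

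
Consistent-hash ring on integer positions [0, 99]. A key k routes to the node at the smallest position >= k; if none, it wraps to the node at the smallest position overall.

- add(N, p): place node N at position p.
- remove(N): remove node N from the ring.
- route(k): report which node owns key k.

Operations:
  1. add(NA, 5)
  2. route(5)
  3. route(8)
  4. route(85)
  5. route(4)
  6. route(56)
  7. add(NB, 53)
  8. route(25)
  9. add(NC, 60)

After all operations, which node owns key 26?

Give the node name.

Op 1: add NA@5 -> ring=[5:NA]
Op 2: route key 5: smallest pos >= 5 is 5 -> NA
Op 3: route key 8: none >= 8, wrap to smallest pos 5 -> NA
Op 4: route key 85: none >= 85, wrap to smallest pos 5 -> NA
Op 5: route key 4: smallest pos >= 4 is 5 -> NA
Op 6: route key 56: none >= 56, wrap to smallest pos 5 -> NA
Op 7: add NB@53 -> ring=[5:NA,53:NB]
Op 8: route key 25: smallest pos >= 25 is 53 -> NB
Op 9: add NC@60 -> ring=[5:NA,53:NB,60:NC]
Final route key 26: smallest pos >= 26 is 53 -> NB

Answer: NB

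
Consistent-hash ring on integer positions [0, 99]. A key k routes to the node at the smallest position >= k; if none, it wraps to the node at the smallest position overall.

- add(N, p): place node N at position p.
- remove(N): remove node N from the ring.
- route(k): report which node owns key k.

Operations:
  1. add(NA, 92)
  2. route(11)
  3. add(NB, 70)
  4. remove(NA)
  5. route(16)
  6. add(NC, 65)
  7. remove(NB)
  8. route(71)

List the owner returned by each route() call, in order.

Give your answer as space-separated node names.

Op 1: add NA@92 -> ring=[92:NA]
Op 2: route key 11: smallest pos >= 11 is 92 -> NA
Op 3: add NB@70 -> ring=[70:NB,92:NA]
Op 4: remove NA -> ring=[70:NB]
Op 5: route key 16: smallest pos >= 16 is 70 -> NB
Op 6: add NC@65 -> ring=[65:NC,70:NB]
Op 7: remove NB -> ring=[65:NC]
Op 8: route key 71: none >= 71, wrap to smallest pos 65 -> NC

Answer: NA NB NC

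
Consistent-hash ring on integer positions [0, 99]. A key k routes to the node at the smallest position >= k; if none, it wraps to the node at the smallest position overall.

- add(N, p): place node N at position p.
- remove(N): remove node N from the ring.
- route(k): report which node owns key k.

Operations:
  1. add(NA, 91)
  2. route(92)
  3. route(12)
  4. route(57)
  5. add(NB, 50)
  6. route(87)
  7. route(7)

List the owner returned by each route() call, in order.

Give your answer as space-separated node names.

Answer: NA NA NA NA NB

Derivation:
Op 1: add NA@91 -> ring=[91:NA]
Op 2: route key 92: none >= 92, wrap to smallest pos 91 -> NA
Op 3: route key 12: smallest pos >= 12 is 91 -> NA
Op 4: route key 57: smallest pos >= 57 is 91 -> NA
Op 5: add NB@50 -> ring=[50:NB,91:NA]
Op 6: route key 87: smallest pos >= 87 is 91 -> NA
Op 7: route key 7: smallest pos >= 7 is 50 -> NB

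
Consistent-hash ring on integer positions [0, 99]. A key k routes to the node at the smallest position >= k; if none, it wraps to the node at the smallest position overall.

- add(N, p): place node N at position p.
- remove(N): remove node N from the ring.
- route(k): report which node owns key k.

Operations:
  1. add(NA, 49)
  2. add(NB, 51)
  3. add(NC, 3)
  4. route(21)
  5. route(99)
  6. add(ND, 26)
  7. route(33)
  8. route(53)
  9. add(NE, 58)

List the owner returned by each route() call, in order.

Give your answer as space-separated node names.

Answer: NA NC NA NC

Derivation:
Op 1: add NA@49 -> ring=[49:NA]
Op 2: add NB@51 -> ring=[49:NA,51:NB]
Op 3: add NC@3 -> ring=[3:NC,49:NA,51:NB]
Op 4: route key 21: smallest pos >= 21 is 49 -> NA
Op 5: route key 99: none >= 99, wrap to smallest pos 3 -> NC
Op 6: add ND@26 -> ring=[3:NC,26:ND,49:NA,51:NB]
Op 7: route key 33: smallest pos >= 33 is 49 -> NA
Op 8: route key 53: none >= 53, wrap to smallest pos 3 -> NC
Op 9: add NE@58 -> ring=[3:NC,26:ND,49:NA,51:NB,58:NE]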